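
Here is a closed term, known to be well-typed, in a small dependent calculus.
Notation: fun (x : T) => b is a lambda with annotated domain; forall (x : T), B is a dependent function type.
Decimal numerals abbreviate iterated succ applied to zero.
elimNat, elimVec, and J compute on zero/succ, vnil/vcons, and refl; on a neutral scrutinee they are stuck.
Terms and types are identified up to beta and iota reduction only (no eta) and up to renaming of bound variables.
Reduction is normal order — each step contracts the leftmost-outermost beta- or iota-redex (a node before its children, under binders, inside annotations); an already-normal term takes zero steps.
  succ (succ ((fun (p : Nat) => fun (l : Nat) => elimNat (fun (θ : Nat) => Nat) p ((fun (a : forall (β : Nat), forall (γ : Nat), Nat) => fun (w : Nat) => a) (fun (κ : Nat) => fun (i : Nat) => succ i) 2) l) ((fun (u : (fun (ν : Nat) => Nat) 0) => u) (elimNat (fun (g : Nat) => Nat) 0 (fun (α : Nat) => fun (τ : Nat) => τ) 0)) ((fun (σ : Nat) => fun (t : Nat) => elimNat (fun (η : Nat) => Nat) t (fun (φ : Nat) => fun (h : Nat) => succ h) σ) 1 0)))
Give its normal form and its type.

reduced normal form:
  3
inferred type:
  Nat
observation: the first redex contracted is a beta-redex; the normal form is reached in 16 normal-order steps.


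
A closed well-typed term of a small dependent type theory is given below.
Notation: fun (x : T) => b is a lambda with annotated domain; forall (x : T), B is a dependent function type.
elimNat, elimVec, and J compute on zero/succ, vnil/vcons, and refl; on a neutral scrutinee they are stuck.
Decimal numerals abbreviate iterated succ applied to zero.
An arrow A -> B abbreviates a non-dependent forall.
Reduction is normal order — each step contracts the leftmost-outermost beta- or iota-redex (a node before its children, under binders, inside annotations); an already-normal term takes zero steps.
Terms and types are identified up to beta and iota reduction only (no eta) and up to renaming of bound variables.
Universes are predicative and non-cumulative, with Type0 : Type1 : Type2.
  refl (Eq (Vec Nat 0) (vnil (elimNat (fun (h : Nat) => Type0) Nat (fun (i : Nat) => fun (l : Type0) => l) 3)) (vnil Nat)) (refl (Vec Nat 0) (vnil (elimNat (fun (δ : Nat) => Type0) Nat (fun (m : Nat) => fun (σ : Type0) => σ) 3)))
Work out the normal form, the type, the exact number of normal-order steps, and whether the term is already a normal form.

reduced normal form:
  refl (Eq (Vec Nat 0) (vnil Nat) (vnil Nat)) (refl (Vec Nat 0) (vnil Nat))
the term's type:
  Eq (Eq (Vec Nat 0) (vnil Nat) (vnil Nat)) (refl (Vec Nat 0) (vnil Nat)) (refl (Vec Nat 0) (vnil Nat))
normal-order step count: 20
started in normal form: no
first contracted redex: an elimNat iota-redex


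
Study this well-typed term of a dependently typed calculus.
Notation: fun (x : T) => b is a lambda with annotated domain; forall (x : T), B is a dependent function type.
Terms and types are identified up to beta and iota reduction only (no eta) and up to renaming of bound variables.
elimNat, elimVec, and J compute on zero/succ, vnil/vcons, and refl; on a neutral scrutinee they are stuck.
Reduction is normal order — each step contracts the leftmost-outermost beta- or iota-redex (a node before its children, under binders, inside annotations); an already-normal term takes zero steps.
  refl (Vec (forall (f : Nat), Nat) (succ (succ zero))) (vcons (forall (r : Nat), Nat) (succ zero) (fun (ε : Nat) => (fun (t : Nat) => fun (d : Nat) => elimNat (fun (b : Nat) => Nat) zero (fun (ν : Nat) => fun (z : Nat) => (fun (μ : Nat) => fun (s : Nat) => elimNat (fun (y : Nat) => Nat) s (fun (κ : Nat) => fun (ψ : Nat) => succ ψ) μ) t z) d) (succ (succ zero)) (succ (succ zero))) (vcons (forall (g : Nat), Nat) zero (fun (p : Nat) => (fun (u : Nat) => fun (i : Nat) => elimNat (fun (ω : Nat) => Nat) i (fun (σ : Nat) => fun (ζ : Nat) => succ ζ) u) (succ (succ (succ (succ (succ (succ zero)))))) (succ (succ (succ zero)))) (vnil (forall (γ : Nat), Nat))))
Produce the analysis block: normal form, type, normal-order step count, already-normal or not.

reduced normal form:
  refl (Vec (forall (f : Nat), Nat) (succ (succ zero))) (vcons (forall (r : Nat), Nat) (succ zero) (fun (ε : Nat) => succ (succ (succ (succ zero)))) (vcons (forall (t : Nat), Nat) zero (fun (d : Nat) => succ (succ (succ (succ (succ (succ (succ (succ (succ zero))))))))) (vnil (forall (b : Nat), Nat))))
the term's type:
  Eq (Vec (forall (f : Nat), Nat) (succ (succ zero))) (vcons (forall (r : Nat), Nat) (succ zero) (fun (ε : Nat) => succ (succ (succ (succ zero)))) (vcons (forall (t : Nat), Nat) zero (fun (d : Nat) => succ (succ (succ (succ (succ (succ (succ (succ (succ zero))))))))) (vnil (forall (b : Nat), Nat)))) (vcons (forall (ν : Nat), Nat) (succ zero) (fun (z : Nat) => succ (succ (succ (succ zero)))) (vcons (forall (μ : Nat), Nat) zero (fun (s : Nat) => succ (succ (succ (succ (succ (succ (succ (succ (succ zero))))))))) (vnil (forall (y : Nat), Nat))))
steps to reach normal form (normal order): 48
already normal: no
first redex: a beta-redex


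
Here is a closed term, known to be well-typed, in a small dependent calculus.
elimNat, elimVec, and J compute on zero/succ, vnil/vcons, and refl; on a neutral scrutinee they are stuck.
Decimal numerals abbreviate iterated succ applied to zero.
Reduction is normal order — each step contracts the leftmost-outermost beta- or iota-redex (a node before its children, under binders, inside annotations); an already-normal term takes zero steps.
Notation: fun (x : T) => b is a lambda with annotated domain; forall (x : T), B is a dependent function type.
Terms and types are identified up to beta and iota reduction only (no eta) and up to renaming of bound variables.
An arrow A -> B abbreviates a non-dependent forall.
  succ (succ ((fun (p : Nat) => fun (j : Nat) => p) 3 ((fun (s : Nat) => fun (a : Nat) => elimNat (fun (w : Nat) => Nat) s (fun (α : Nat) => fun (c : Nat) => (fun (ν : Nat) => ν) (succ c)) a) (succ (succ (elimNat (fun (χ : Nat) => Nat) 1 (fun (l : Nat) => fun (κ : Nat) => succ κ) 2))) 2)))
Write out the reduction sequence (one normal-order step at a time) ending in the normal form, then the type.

normal-order reduction sequence:
  succ (succ ((fun (p : Nat) => fun (j : Nat) => p) 3 ((fun (s : Nat) => fun (a : Nat) => elimNat (fun (w : Nat) => Nat) s (fun (α : Nat) => fun (c : Nat) => (fun (ν : Nat) => ν) (succ c)) a) (succ (succ (elimNat (fun (χ : Nat) => Nat) 1 (fun (l : Nat) => fun (κ : Nat) => succ κ) 2))) 2)))
  ~> succ (succ ((fun (p : Nat) => 3) ((fun (j : Nat) => fun (s : Nat) => elimNat (fun (a : Nat) => Nat) j (fun (w : Nat) => fun (α : Nat) => (fun (c : Nat) => c) (succ α)) s) (succ (succ (elimNat (fun (ν : Nat) => Nat) 1 (fun (χ : Nat) => fun (l : Nat) => succ l) 2))) 2)))
  ~> 5
the term's type:
  Nat


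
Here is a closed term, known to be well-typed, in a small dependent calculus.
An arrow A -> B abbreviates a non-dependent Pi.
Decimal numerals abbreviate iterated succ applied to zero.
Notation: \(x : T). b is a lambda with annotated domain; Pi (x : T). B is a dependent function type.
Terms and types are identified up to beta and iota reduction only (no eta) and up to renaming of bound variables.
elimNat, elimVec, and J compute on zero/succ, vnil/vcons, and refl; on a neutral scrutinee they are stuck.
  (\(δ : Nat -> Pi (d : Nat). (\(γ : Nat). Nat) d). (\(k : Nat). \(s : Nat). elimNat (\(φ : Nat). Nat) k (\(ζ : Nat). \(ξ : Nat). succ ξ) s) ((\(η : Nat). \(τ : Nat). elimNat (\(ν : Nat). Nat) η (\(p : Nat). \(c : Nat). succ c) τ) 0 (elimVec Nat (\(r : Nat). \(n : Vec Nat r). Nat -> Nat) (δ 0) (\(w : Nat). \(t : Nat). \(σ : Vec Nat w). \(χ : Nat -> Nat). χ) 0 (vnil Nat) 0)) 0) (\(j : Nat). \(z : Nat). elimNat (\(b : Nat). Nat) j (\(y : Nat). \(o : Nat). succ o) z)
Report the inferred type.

the term's type:
  Nat


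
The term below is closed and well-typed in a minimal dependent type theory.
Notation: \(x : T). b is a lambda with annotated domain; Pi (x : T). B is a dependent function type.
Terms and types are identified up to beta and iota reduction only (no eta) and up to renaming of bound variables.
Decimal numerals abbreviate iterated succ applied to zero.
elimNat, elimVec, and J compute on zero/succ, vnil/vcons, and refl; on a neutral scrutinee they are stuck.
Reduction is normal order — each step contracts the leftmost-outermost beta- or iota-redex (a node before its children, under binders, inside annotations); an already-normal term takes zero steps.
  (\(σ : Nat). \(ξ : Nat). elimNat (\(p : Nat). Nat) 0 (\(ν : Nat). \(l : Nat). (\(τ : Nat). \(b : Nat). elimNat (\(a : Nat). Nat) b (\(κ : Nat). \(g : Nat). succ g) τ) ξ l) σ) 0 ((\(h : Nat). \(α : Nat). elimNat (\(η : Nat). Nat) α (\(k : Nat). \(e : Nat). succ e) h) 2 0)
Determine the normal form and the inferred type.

reduced normal form:
  0
the term's type:
  Nat
observation: normalization takes exactly 3 steps under the normal-order strategy.


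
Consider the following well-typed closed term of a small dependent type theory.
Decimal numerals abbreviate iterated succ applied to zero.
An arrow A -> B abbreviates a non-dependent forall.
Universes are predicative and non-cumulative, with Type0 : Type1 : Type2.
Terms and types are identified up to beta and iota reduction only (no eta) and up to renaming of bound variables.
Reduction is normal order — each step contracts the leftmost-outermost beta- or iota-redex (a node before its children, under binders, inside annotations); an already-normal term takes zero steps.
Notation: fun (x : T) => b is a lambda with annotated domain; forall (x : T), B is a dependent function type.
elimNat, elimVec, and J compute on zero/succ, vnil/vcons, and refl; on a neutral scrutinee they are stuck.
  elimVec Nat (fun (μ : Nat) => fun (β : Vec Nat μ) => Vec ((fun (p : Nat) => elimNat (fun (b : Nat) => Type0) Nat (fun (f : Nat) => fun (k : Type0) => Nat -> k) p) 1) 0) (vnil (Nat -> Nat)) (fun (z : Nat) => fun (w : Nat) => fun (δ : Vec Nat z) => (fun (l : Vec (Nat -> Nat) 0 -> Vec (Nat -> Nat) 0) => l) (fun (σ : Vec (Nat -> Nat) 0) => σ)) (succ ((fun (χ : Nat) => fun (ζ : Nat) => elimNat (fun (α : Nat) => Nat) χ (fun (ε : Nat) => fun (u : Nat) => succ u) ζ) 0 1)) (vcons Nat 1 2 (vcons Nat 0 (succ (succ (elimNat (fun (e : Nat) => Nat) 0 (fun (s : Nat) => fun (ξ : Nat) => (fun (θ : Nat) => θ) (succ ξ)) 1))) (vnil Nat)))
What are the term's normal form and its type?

reduced normal form:
  vnil (Nat -> Nat)
inferred type:
  Vec (Nat -> Nat) 0
observation: the first redex contracted is an elimVec iota-redex; the normal form is reached in 13 normal-order steps.


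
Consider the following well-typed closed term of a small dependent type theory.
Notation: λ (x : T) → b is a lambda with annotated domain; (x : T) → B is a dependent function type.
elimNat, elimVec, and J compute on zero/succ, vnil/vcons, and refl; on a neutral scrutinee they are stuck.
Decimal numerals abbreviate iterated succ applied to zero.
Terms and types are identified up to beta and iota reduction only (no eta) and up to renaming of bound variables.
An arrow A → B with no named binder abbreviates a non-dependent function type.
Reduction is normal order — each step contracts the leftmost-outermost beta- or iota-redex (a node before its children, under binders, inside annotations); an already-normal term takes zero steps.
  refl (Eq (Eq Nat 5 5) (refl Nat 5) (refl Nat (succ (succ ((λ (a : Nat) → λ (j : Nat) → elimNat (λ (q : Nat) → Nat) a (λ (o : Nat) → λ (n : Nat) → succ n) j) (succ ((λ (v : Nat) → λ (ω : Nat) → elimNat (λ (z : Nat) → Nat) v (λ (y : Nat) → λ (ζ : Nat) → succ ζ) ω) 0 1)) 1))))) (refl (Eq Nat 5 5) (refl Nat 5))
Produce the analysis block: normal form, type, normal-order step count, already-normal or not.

reduced normal form:
  refl (Eq (Eq Nat 5 5) (refl Nat 5) (refl Nat 5)) (refl (Eq Nat 5 5) (refl Nat 5))
inferred type:
  Eq (Eq (Eq Nat 5 5) (refl Nat 5) (refl Nat 5)) (refl (Eq Nat 5 5) (refl Nat 5)) (refl (Eq Nat 5 5) (refl Nat 5))
steps to reach normal form (normal order): 12
already normal: no
first redex: a beta-redex


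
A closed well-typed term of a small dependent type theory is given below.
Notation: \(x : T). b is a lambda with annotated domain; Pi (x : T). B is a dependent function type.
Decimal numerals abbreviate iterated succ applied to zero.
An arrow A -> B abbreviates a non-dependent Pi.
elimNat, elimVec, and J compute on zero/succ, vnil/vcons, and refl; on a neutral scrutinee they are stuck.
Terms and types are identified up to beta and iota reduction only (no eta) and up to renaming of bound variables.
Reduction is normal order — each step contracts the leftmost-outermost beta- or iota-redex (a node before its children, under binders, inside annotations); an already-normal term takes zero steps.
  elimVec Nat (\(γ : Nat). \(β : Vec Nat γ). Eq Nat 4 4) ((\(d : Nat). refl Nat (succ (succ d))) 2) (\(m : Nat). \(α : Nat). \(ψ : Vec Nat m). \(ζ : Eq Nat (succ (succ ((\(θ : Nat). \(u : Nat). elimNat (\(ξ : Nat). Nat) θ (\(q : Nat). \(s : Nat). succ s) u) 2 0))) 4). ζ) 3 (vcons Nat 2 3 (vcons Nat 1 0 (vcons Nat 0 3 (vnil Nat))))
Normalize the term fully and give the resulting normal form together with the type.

resulting normal form:
  refl Nat 4
the term's type:
  Eq Nat 4 4


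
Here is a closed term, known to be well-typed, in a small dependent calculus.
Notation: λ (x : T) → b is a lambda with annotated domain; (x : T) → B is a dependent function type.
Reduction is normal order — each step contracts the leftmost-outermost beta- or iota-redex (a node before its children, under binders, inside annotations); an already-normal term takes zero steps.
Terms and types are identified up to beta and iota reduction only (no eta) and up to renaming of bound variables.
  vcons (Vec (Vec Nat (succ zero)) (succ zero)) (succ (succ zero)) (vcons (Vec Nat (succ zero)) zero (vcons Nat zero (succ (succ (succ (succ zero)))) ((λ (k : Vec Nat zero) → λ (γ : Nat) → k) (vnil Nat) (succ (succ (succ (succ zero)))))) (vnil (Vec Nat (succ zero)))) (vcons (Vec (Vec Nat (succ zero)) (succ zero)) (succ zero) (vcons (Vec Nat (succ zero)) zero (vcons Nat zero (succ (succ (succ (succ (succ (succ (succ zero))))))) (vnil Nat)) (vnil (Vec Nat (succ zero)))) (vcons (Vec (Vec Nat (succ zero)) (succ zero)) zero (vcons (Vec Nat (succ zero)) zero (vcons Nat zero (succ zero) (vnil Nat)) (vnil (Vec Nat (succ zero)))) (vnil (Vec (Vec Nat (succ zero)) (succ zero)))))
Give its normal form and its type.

resulting normal form:
  vcons (Vec (Vec Nat (succ zero)) (succ zero)) (succ (succ zero)) (vcons (Vec Nat (succ zero)) zero (vcons Nat zero (succ (succ (succ (succ zero)))) (vnil Nat)) (vnil (Vec Nat (succ zero)))) (vcons (Vec (Vec Nat (succ zero)) (succ zero)) (succ zero) (vcons (Vec Nat (succ zero)) zero (vcons Nat zero (succ (succ (succ (succ (succ (succ (succ zero))))))) (vnil Nat)) (vnil (Vec Nat (succ zero)))) (vcons (Vec (Vec Nat (succ zero)) (succ zero)) zero (vcons (Vec Nat (succ zero)) zero (vcons Nat zero (succ zero) (vnil Nat)) (vnil (Vec Nat (succ zero)))) (vnil (Vec (Vec Nat (succ zero)) (succ zero)))))
inferred type:
  Vec (Vec (Vec Nat (succ zero)) (succ zero)) (succ (succ (succ zero)))


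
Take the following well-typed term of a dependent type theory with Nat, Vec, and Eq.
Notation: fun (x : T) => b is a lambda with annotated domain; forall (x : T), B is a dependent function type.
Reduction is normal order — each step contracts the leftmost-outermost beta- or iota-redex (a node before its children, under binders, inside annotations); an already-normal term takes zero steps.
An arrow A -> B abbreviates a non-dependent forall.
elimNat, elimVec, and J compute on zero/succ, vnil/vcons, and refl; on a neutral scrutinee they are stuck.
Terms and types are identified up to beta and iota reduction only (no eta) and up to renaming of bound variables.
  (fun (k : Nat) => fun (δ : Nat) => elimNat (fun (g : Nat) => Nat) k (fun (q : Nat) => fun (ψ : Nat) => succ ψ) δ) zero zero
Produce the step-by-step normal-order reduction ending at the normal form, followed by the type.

normal-order reduction:
  (fun (k : Nat) => fun (δ : Nat) => elimNat (fun (g : Nat) => Nat) k (fun (q : Nat) => fun (ψ : Nat) => succ ψ) δ) zero zero
  ~> (fun (k : Nat) => elimNat (fun (δ : Nat) => Nat) zero (fun (g : Nat) => fun (q : Nat) => succ q) k) zero
  ~> elimNat (fun (k : Nat) => Nat) zero (fun (δ : Nat) => fun (g : Nat) => succ g) zero
  ~> zero
the term's type:
  Nat


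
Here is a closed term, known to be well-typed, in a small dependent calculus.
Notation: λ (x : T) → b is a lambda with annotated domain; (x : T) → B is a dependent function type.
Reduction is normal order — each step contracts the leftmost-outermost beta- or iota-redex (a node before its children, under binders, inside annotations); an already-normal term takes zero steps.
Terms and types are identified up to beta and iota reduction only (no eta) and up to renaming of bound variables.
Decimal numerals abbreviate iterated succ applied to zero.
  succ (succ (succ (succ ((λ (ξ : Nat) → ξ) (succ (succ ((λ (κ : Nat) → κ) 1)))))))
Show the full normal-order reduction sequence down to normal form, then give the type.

normal-order reduction:
  succ (succ (succ (succ ((λ (ξ : Nat) → ξ) (succ (succ ((λ (κ : Nat) → κ) 1)))))))
  ~> succ (succ (succ (succ (succ (succ ((λ (ξ : Nat) → ξ) 1))))))
  ~> 7
inferred type:
  Nat


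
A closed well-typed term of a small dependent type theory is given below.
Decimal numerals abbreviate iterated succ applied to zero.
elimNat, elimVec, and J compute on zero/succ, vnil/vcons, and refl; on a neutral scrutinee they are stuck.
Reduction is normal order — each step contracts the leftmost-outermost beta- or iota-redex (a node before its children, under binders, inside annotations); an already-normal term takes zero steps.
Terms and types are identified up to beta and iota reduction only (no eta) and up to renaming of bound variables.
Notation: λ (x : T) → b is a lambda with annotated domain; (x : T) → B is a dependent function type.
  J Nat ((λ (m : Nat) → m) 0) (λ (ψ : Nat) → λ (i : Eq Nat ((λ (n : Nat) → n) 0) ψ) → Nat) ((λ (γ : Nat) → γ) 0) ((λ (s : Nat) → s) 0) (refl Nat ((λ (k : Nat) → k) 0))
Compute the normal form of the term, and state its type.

reduced normal form:
  0
the term's type:
  Nat
observation: the first redex contracted is a J iota-redex; the normal form is reached in 2 normal-order steps.


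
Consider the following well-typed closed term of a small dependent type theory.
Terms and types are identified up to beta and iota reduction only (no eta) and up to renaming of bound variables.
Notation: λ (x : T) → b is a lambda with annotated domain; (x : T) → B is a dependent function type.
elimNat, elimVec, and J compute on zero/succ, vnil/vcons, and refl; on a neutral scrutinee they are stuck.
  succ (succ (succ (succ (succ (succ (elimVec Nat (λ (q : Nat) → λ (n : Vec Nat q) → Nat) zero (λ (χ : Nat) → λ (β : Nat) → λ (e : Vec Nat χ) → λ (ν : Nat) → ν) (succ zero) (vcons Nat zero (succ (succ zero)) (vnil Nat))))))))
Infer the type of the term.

type:
  Nat


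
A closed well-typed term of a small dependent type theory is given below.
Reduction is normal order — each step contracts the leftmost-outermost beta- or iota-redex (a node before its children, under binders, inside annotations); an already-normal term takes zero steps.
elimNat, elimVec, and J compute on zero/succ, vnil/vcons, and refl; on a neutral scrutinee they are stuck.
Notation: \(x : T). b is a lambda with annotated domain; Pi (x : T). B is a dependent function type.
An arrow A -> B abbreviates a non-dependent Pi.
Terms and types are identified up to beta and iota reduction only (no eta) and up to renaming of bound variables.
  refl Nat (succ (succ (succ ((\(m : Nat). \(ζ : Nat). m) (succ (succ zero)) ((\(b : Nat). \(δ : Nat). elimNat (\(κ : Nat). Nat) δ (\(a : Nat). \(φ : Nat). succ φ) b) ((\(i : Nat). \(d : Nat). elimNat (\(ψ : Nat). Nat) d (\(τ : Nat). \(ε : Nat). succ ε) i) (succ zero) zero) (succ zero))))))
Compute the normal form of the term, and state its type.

normal form:
  refl Nat (succ (succ (succ (succ (succ zero)))))
type:
  Eq Nat (succ (succ (succ (succ (succ zero))))) (succ (succ (succ (succ (succ zero)))))
observation: the term reaches its normal form after 2 normal-order steps.


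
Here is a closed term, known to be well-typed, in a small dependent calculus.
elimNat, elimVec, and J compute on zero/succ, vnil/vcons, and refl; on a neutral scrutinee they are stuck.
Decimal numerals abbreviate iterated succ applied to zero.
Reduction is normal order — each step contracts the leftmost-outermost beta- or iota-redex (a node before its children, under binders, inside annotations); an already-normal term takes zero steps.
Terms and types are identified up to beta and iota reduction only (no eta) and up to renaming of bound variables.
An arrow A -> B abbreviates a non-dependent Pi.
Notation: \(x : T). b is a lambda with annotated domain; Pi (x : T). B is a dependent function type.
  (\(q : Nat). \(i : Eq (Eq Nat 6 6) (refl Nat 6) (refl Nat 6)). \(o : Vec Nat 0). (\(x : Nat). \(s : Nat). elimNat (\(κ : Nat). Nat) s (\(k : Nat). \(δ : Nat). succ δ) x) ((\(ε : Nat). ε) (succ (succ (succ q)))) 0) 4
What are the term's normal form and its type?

resulting normal form:
  \(q : Eq (Eq Nat 6 6) (refl Nat 6) (refl Nat 6)). \(i : Vec Nat 0). 7
inferred type:
  Eq (Eq Nat 6 6) (refl Nat 6) (refl Nat 6) -> Vec Nat 0 -> Nat
observation: the leftmost-outermost redex is a beta-redex, and normalization takes 26 steps.


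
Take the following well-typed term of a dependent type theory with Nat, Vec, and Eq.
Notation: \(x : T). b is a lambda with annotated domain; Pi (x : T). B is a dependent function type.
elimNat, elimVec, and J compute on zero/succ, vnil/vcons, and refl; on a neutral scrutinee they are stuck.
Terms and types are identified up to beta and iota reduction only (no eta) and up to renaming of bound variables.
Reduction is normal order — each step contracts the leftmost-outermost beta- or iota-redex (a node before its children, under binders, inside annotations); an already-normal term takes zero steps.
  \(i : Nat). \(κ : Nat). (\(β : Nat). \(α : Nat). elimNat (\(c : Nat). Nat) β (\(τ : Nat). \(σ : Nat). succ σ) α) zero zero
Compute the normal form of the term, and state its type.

normal form:
  \(i : Nat). \(κ : Nat). zero
inferred type:
  Pi (i : Nat). Pi (κ : Nat). Nat
observation: 3 normal-order steps separate the term from its normal form.


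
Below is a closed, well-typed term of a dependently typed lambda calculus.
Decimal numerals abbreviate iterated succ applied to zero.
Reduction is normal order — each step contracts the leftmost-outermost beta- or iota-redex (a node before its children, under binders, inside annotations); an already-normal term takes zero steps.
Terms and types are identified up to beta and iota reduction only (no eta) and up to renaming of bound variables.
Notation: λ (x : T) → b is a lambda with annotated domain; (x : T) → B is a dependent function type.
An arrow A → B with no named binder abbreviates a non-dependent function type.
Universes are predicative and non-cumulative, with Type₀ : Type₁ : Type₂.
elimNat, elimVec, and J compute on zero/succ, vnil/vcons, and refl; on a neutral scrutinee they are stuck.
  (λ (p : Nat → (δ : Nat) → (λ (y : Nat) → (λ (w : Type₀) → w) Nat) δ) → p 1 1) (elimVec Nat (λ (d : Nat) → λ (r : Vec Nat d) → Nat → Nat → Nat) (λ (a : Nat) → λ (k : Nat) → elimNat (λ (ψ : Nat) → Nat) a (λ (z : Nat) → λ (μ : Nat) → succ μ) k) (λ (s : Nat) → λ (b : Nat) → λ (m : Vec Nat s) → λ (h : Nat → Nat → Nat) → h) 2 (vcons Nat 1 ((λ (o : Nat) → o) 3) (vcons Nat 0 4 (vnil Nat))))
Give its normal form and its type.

reduced normal form:
  2
the term's type:
  Nat
observation: 18 normal-order steps separate the term from its normal form.


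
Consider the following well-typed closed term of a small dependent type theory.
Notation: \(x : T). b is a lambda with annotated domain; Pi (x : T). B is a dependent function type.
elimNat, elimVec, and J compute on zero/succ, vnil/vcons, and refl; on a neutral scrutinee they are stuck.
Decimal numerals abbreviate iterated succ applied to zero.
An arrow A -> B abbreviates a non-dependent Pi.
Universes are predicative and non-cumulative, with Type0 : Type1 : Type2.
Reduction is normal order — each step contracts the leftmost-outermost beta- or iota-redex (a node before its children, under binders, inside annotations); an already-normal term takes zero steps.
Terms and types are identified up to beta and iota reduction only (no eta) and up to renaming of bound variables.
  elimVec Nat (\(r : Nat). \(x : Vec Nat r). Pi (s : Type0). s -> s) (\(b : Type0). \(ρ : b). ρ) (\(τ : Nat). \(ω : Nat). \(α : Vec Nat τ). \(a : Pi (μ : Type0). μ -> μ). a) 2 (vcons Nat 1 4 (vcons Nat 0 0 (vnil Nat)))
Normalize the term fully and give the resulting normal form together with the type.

resulting normal form:
  \(r : Type0). \(x : r). x
the term's type:
  Pi (r : Type0). r -> r


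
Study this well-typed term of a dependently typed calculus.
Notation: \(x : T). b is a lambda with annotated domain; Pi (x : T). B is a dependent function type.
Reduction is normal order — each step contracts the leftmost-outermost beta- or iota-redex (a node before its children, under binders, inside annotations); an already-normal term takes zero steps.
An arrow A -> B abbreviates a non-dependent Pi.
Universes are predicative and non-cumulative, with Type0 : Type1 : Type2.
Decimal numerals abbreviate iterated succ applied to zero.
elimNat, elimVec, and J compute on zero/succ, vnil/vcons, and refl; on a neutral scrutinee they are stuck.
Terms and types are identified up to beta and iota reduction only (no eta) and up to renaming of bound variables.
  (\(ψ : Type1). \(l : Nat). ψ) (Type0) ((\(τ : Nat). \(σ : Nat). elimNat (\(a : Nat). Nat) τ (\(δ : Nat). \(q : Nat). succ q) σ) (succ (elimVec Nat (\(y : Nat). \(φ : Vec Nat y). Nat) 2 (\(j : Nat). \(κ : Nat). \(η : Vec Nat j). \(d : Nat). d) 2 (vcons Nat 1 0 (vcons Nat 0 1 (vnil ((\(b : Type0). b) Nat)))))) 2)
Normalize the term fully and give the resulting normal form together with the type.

normal form:
  Type0
the term's type:
  Type1
observation: normalization takes exactly 2 steps under the normal-order strategy.


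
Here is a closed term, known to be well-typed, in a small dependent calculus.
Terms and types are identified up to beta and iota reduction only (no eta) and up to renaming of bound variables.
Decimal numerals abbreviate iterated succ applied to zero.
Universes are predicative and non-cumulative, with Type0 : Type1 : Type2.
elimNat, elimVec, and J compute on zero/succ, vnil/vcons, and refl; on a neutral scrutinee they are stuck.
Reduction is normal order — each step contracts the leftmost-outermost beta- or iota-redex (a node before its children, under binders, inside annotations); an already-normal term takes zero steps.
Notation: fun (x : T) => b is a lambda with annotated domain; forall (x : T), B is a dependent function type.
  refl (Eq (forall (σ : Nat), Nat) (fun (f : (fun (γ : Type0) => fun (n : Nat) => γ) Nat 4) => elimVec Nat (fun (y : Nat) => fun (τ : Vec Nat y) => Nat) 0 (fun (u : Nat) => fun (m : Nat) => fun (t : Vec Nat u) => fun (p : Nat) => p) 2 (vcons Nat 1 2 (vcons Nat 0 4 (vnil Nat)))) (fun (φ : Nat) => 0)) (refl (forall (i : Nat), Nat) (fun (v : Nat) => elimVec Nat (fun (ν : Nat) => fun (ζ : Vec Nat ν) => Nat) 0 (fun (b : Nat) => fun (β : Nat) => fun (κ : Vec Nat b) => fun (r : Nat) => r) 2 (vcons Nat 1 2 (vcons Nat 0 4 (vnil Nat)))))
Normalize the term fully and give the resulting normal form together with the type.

reduced normal form:
  refl (Eq (forall (σ : Nat), Nat) (fun (f : Nat) => 0) (fun (γ : Nat) => 0)) (refl (forall (n : Nat), Nat) (fun (y : Nat) => 0))
inferred type:
  Eq (Eq (forall (σ : Nat), Nat) (fun (f : Nat) => 0) (fun (γ : Nat) => 0)) (refl (forall (n : Nat), Nat) (fun (y : Nat) => 0)) (refl (forall (τ : Nat), Nat) (fun (u : Nat) => 0))
observation: contracting a beta-redex first, the term normalizes in 24 steps.


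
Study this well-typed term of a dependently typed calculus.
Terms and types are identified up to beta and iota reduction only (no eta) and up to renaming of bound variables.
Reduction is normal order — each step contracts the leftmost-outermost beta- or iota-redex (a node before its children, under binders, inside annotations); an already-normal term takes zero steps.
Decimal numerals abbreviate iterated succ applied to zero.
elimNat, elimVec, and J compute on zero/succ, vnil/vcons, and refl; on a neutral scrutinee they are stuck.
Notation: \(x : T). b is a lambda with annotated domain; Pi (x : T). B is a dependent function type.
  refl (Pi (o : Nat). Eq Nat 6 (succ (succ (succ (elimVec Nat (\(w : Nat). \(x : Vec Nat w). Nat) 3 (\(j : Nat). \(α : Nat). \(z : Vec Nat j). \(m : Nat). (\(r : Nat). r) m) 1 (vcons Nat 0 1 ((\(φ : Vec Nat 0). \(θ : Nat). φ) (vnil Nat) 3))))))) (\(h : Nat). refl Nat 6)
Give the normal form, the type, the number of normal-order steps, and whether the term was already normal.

resulting normal form:
  refl (Pi (o : Nat). Eq Nat 6 6) (\(w : Nat). refl Nat 6)
inferred type:
  Eq (Pi (o : Nat). Eq Nat 6 6) (\(w : Nat). refl Nat 6) (\(x : Nat). refl Nat 6)
steps to reach normal form (normal order): 10
term was already normal: no
first contracted redex: an elimVec iota-redex


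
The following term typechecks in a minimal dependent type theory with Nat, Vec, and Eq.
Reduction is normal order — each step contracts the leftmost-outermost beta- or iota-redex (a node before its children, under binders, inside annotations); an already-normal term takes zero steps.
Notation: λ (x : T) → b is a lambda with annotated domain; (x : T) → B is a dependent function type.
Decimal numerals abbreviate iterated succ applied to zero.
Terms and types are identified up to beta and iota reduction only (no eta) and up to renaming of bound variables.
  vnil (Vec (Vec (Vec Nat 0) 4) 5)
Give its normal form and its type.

resulting normal form:
  vnil (Vec (Vec (Vec Nat 0) 4) 5)
the term's type:
  Vec (Vec (Vec (Vec Nat 0) 4) 5) 0
observation: no redex remains anywhere in the term; it is its own normal form.


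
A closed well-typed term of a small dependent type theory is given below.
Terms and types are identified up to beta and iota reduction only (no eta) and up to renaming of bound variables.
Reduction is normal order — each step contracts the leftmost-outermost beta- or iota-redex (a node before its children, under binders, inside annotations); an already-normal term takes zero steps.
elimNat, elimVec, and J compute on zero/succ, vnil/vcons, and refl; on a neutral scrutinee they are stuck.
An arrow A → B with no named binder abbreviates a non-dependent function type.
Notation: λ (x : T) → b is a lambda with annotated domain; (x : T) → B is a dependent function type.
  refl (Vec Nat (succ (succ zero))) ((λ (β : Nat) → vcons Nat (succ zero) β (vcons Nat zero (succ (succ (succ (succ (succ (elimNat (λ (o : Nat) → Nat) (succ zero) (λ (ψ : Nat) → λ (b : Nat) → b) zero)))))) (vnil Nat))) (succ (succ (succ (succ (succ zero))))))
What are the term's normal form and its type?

normal form:
  refl (Vec Nat (succ (succ zero))) (vcons Nat (succ zero) (succ (succ (succ (succ (succ zero))))) (vcons Nat zero (succ (succ (succ (succ (succ (succ zero)))))) (vnil Nat)))
type:
  Eq (Vec Nat (succ (succ zero))) (vcons Nat (succ zero) (succ (succ (succ (succ (succ zero))))) (vcons Nat zero (succ (succ (succ (succ (succ (succ zero)))))) (vnil Nat))) (vcons Nat (succ zero) (succ (succ (succ (succ (succ zero))))) (vcons Nat zero (succ (succ (succ (succ (succ (succ zero)))))) (vnil Nat)))
observation: normalization takes exactly 2 steps under the normal-order strategy.


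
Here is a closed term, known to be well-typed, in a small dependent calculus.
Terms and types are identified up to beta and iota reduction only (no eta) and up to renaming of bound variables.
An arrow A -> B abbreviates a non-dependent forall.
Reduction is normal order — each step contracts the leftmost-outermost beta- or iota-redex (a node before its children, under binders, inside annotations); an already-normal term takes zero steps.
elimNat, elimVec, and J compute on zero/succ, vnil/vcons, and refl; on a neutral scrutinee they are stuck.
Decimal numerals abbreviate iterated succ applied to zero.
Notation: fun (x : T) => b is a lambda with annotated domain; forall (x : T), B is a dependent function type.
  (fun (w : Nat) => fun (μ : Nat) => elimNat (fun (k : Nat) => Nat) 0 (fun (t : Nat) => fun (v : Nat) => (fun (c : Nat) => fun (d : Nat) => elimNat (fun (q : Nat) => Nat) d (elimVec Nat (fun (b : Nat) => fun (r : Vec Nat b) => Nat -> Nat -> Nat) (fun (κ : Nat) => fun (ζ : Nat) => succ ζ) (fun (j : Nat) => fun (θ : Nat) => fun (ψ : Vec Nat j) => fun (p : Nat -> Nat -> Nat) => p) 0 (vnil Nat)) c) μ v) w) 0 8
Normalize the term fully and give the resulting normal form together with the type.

resulting normal form:
  0
inferred type:
  Nat
observation: normalization takes exactly 3 steps under the normal-order strategy.


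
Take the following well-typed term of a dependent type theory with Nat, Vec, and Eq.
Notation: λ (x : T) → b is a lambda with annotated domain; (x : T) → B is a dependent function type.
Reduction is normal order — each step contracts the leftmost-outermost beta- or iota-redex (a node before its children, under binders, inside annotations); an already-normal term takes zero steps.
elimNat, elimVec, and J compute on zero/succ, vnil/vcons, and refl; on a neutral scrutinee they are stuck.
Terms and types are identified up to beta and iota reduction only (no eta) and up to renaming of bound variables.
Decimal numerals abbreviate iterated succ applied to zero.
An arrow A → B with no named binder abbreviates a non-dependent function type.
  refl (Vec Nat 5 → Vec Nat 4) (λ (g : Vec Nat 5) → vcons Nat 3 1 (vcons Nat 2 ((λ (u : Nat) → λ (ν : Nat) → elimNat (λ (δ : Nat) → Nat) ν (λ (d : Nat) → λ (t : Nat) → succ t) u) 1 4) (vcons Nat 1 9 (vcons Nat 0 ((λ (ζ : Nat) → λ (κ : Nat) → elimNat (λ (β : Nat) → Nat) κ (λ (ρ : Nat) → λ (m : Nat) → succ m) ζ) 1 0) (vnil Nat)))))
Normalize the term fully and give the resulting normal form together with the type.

resulting normal form:
  refl (Vec Nat 5 → Vec Nat 4) (λ (g : Vec Nat 5) → vcons Nat 3 1 (vcons Nat 2 5 (vcons Nat 1 9 (vcons Nat 0 1 (vnil Nat)))))
the term's type:
  Eq (Vec Nat 5 → Vec Nat 4) (λ (g : Vec Nat 5) → vcons Nat 3 1 (vcons Nat 2 5 (vcons Nat 1 9 (vcons Nat 0 1 (vnil Nat))))) (λ (u : Vec Nat 5) → vcons Nat 3 1 (vcons Nat 2 5 (vcons Nat 1 9 (vcons Nat 0 1 (vnil Nat)))))
observation: 12 normal-order steps separate the term from its normal form.


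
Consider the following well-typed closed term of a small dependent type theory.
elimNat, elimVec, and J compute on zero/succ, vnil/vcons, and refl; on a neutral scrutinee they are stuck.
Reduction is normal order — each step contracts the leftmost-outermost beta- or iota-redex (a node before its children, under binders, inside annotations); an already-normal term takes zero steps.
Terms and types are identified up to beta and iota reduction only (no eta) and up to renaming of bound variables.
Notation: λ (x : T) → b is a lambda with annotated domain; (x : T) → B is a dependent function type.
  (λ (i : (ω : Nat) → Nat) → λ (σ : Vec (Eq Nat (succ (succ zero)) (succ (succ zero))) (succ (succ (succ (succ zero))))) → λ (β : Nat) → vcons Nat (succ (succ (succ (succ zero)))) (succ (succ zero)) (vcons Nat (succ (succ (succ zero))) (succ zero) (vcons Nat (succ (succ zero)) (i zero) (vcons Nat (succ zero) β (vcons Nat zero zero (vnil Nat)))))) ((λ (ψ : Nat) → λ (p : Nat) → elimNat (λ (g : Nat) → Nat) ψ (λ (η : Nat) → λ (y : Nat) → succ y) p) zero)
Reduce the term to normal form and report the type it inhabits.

reduced normal form:
  λ (i : Vec (Eq Nat (succ (succ zero)) (succ (succ zero))) (succ (succ (succ (succ zero))))) → λ (ω : Nat) → vcons Nat (succ (succ (succ (succ zero)))) (succ (succ zero)) (vcons Nat (succ (succ (succ zero))) (succ zero) (vcons Nat (succ (succ zero)) zero (vcons Nat (succ zero) ω (vcons Nat zero zero (vnil Nat)))))
inferred type:
  (i : Vec (Eq Nat (succ (succ zero)) (succ (succ zero))) (succ (succ (succ (succ zero))))) → (ω : Nat) → Vec Nat (succ (succ (succ (succ (succ zero)))))


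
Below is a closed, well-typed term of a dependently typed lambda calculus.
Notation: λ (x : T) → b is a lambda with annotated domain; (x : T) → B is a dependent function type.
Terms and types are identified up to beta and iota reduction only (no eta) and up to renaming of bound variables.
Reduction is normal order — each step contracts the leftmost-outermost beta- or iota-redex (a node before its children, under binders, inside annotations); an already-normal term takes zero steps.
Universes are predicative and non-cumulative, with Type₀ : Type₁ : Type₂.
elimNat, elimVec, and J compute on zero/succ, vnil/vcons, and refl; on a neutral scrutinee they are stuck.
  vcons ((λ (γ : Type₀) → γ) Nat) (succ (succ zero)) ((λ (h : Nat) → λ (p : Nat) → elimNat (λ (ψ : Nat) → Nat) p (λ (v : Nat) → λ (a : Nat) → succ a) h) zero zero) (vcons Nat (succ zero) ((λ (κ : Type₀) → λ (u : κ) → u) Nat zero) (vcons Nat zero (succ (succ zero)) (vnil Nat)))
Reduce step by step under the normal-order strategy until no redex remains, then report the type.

normal-order reduction sequence:
  vcons ((λ (γ : Type₀) → γ) Nat) (succ (succ zero)) ((λ (h : Nat) → λ (p : Nat) → elimNat (λ (ψ : Nat) → Nat) p (λ (v : Nat) → λ (a : Nat) → succ a) h) zero zero) (vcons Nat (succ zero) ((λ (κ : Type₀) → λ (u : κ) → u) Nat zero) (vcons Nat zero (succ (succ zero)) (vnil Nat)))
  ~> vcons Nat (succ (succ zero)) ((λ (γ : Nat) → λ (h : Nat) → elimNat (λ (p : Nat) → Nat) h (λ (ψ : Nat) → λ (v : Nat) → succ v) γ) zero zero) (vcons Nat (succ zero) ((λ (a : Type₀) → λ (κ : a) → κ) Nat zero) (vcons Nat zero (succ (succ zero)) (vnil Nat)))
  ~> vcons Nat (succ (succ zero)) ((λ (γ : Nat) → elimNat (λ (h : Nat) → Nat) γ (λ (p : Nat) → λ (ψ : Nat) → succ ψ) zero) zero) (vcons Nat (succ zero) ((λ (v : Type₀) → λ (a : v) → a) Nat zero) (vcons Nat zero (succ (succ zero)) (vnil Nat)))
  ~> vcons Nat (succ (succ zero)) (elimNat (λ (γ : Nat) → Nat) zero (λ (h : Nat) → λ (p : Nat) → succ p) zero) (vcons Nat (succ zero) ((λ (ψ : Type₀) → λ (v : ψ) → v) Nat zero) (vcons Nat zero (succ (succ zero)) (vnil Nat)))
  ~> vcons Nat (succ (succ zero)) zero (vcons Nat (succ zero) ((λ (γ : Type₀) → λ (h : γ) → h) Nat zero) (vcons Nat zero (succ (succ zero)) (vnil Nat)))
  ~> vcons Nat (succ (succ zero)) zero (vcons Nat (succ zero) ((λ (γ : Nat) → γ) zero) (vcons Nat zero (succ (succ zero)) (vnil Nat)))
  ~> vcons Nat (succ (succ zero)) zero (vcons Nat (succ zero) zero (vcons Nat zero (succ (succ zero)) (vnil Nat)))
type:
  Vec Nat (succ (succ (succ zero)))


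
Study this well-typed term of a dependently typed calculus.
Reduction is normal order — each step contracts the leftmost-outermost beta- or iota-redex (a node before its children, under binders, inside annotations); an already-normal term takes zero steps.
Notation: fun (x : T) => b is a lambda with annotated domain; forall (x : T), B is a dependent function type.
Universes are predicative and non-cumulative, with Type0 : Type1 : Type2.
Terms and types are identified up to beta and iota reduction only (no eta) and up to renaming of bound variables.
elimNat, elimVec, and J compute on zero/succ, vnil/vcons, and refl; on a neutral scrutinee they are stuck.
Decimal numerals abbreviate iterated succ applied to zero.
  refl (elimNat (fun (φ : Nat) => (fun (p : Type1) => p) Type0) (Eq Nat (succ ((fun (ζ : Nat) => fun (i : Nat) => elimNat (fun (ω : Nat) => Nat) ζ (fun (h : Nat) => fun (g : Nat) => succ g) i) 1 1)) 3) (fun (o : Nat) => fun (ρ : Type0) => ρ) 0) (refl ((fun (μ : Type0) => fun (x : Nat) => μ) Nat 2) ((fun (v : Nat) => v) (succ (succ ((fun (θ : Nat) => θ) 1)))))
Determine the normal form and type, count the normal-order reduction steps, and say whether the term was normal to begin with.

resulting normal form:
  refl (Eq Nat 3 3) (refl Nat 3)
the term's type:
  Eq (Eq Nat 3 3) (refl Nat 3) (refl Nat 3)
steps to reach normal form (normal order): 11
already normal: no
first redex: an elimNat iota-redex
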